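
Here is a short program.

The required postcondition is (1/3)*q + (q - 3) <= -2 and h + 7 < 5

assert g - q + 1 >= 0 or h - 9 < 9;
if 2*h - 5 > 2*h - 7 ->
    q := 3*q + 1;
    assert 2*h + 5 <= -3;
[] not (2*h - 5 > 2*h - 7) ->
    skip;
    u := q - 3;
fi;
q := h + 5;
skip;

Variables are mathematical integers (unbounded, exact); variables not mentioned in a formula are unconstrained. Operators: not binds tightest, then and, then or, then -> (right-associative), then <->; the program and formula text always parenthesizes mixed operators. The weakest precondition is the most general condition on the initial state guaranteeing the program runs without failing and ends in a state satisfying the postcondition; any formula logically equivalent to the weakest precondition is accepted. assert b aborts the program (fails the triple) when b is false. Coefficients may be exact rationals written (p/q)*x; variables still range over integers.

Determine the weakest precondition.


Working backward. After the program, the postcondition (1/3)*q + (q - 3) <= -2 and h + 7 < 5 must hold; in canonical form it is (4/3)*q <= 1 and h < -2.
Before skip: (4/3)*q <= 1 and h < -2
Before q := h + 5: (4/3)*h <= -17/3 and h < -2
Then branch requires 2*h <= -8 and (4/3)*h <= -17/3 and h < -2; else branch requires (4/3)*h <= -17/3 and h < -2.
Before the if: 2*h <= -8 and (4/3)*h <= -17/3 and h < -2
Before assert g - q + 1 >= 0 or h - 9 < 9: (g >= q - 1 or h < 18) and 2*h <= -8 and (4/3)*h <= -17/3 and h < -2
Answer: WP = (g >= q - 1 or h < 18) and 2*h <= -8 and (4/3)*h <= -17/3 and h < -2


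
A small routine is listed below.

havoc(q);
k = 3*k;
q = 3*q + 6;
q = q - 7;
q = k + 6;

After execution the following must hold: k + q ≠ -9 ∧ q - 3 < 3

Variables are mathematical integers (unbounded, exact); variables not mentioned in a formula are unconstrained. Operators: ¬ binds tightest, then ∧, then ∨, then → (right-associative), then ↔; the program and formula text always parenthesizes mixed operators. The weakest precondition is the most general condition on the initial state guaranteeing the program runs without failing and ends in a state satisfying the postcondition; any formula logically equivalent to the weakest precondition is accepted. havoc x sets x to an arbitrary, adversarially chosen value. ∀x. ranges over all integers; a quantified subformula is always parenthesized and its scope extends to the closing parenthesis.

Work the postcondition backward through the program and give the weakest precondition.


Working backward. After the program, the postcondition k + q ≠ -9 ∧ q - 3 < 3 must hold; in canonical form it is k + q ≠ -9 ∧ q < 6.
Before q := k + 6: 2*k ≠ -15 ∧ k < 0
Before q := q - 7: 2*k ≠ -15 ∧ k < 0
Before q := 3*q + 6: 2*k ≠ -15 ∧ k < 0
Before k := 3*k: 6*k ≠ -15 ∧ 3*k < 0
Before havoc q: 6*k ≠ -15 ∧ 3*k < 0
Answer: WP = 6*k ≠ -15 ∧ 3*k < 0


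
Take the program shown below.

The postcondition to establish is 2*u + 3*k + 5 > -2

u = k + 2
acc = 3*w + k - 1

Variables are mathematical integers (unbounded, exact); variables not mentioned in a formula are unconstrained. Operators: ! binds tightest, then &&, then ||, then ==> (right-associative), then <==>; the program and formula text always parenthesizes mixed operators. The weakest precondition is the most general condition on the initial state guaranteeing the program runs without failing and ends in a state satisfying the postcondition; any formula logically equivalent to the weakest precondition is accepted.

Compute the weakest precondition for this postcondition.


Working backward. After the program, the postcondition 2*u + 3*k + 5 > -2 must hold; in canonical form it is 3*k + 2*u > -7.
Before acc := 3*w + k - 1: 3*k + 2*u > -7
Before u := k + 2: 5*k > -11
Answer: WP = 5*k > -11


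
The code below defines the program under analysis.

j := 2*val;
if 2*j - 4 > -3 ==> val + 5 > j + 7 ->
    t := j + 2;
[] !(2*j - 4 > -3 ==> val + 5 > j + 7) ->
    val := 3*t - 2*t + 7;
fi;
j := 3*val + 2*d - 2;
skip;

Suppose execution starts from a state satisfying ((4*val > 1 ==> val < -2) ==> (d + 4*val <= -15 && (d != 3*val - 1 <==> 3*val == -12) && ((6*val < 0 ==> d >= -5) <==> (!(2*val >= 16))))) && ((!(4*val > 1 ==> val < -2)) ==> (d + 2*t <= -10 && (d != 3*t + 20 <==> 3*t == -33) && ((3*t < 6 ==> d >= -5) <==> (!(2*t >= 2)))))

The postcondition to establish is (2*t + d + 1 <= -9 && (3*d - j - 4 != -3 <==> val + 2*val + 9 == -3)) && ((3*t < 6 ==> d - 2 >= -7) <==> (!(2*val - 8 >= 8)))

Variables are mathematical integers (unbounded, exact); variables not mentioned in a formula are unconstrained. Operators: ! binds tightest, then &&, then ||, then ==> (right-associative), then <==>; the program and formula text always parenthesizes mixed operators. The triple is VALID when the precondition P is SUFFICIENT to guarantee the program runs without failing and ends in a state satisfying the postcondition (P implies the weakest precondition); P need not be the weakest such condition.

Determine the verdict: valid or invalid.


Working backward. After the program, the postcondition (2*t + d + 1 <= -9 && (3*d - j - 4 != -3 <==> val + 2*val + 9 == -3)) && ((3*t < 6 ==> d - 2 >= -7) <==> (!(2*val - 8 >= 8))) must hold; in canonical form it is d + 2*t <= -10 && (3*d != j + 1 <==> 3*val == -12) && ((3*t < 6 ==> d >= -5) <==> (!(2*val >= 16))).
Before skip: d + 2*t <= -10 && (3*d != j + 1 <==> 3*val == -12) && ((3*t < 6 ==> d >= -5) <==> (!(2*val >= 16)))
Before j := 3*val + 2*d - 2: d + 2*t <= -10 && (d != 3*val - 1 <==> 3*val == -12) && ((3*t < 6 ==> d >= -5) <==> (!(2*val >= 16)))
Then branch requires d + 2*j <= -14 && (d != 3*val - 1 <==> 3*val == -12) && ((3*j < 0 ==> d >= -5) <==> (!(2*val >= 16))); else branch requires d + 2*t <= -10 && (d != 3*t + 20 <==> 3*t == -33) && ((3*t < 6 ==> d >= -5) <==> (!(2*t >= 2))).
Before the if: ((2*j > 1 ==> val > j + 2) ==> (d + 2*j <= -14 && (d != 3*val - 1 <==> 3*val == -12) && ((3*j < 0 ==> d >= -5) <==> (!(2*val >= 16))))) && ((!(2*j > 1 ==> val > j + 2)) ==> (d + 2*t <= -10 && (d != 3*t + 20 <==> 3*t == -33) && ((3*t < 6 ==> d >= -5) <==> (!(2*t >= 2)))))
Before j := 2*val: ((4*val > 1 ==> val < -2) ==> (d + 4*val <= -14 && (d != 3*val - 1 <==> 3*val == -12) && ((6*val < 0 ==> d >= -5) <==> (!(2*val >= 16))))) && ((!(4*val > 1 ==> val < -2)) ==> (d + 2*t <= -10 && (d != 3*t + 20 <==> 3*t == -33) && ((3*t < 6 ==> d >= -5) <==> (!(2*t >= 2)))))
The weakest precondition is ((4*val > 1 ==> val < -2) ==> (d + 4*val <= -14 && (d != 3*val - 1 <==> 3*val == -12) && ((6*val < 0 ==> d >= -5) <==> (!(2*val >= 16))))) && ((!(4*val > 1 ==> val < -2)) ==> (d + 2*t <= -10 && (d != 3*t + 20 <==> 3*t == -33) && ((3*t < 6 ==> d >= -5) <==> (!(2*t >= 2))))).
Check whether ((4*val > 1 ==> val < -2) ==> (d + 4*val <= -15 && (d != 3*val - 1 <==> 3*val == -12) && ((6*val < 0 ==> d >= -5) <==> (!(2*val >= 16))))) && ((!(4*val > 1 ==> val < -2)) ==> (d + 2*t <= -10 && (d != 3*t + 20 <==> 3*t == -33) && ((3*t < 6 ==> d >= -5) <==> (!(2*t >= 2))))) implies it.
Every state satisfying the precondition satisfies the weakest precondition: the implication holds.
Answer: valid


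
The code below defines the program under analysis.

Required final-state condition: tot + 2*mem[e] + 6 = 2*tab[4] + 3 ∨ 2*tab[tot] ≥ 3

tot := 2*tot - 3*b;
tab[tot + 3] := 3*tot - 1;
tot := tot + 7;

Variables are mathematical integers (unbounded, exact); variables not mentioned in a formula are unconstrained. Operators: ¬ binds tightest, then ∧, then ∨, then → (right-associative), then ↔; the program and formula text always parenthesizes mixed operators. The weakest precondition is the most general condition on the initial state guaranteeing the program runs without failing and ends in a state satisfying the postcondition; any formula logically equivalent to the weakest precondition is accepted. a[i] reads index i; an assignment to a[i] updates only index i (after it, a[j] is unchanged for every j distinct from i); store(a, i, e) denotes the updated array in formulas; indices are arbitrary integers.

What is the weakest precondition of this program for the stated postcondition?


Working backward. After the program, the postcondition tot + 2*mem[e] + 6 = 2*tab[4] + 3 ∨ 2*tab[tot] ≥ 3 must hold; in canonical form it is 2*mem[e] + tot = 2*tab[4] - 3 ∨ 2*tab[tot] ≥ 3.
Before tot := tot + 7: 2*mem[e] + tot = 2*tab[4] - 10 ∨ 2*tab[tot + 7] ≥ 3
Before tab[tot + 3] := 3*tot - 1: 2*mem[e] + tot = 2*store(tab, tot + 3, 3*tot - 1)[4] - 10 ∨ 2*store(tab, tot + 3, 3*tot - 1)[tot + 7] ≥ 3
Before tot := 2*tot - 3*b: 2*mem[e] + 2*tot = 2*store(tab, -3*b + 2*tot + 3, -9*b + 6*tot - 1)[4] + 3*b - 10 ∨ 2*store(tab, -3*b + 2*tot + 3, -9*b + 6*tot - 1)[-3*b + 2*tot + 7] ≥ 3
Answer: WP = 2*mem[e] + 2*tot = 2*store(tab, -3*b + 2*tot + 3, -9*b + 6*tot - 1)[4] + 3*b - 10 ∨ 2*store(tab, -3*b + 2*tot + 3, -9*b + 6*tot - 1)[-3*b + 2*tot + 7] ≥ 3


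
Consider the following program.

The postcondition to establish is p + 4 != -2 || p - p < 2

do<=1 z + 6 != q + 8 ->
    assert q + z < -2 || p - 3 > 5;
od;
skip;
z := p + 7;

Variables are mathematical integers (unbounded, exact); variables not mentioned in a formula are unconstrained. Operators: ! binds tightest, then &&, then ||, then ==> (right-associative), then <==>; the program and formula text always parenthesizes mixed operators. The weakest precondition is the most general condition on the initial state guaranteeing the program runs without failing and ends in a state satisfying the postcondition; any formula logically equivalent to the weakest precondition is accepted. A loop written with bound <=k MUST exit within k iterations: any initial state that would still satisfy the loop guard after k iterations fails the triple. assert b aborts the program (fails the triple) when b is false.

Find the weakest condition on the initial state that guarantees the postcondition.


Working backward. After the program, the postcondition p + 4 != -2 || p - p < 2 must hold; in canonical form it is true.
Before z := p + 7: true
Before skip: true
Before the loop (bound <=1), unroll the exhaustion recursion (WP_0 = exit-now case; WP_j = one more guarded iteration, up to j = 1):
  WP_0: !(z != q + 2)
  WP_1: z != q + 2 ==> ((q + z < -2 || p > 8) && (!(z != q + 2)))
So before the loop: z != q + 2 ==> ((q + z < -2 || p > 8) && (!(z != q + 2)))
Answer: WP = z != q + 2 ==> ((q + z < -2 || p > 8) && (!(z != q + 2)))


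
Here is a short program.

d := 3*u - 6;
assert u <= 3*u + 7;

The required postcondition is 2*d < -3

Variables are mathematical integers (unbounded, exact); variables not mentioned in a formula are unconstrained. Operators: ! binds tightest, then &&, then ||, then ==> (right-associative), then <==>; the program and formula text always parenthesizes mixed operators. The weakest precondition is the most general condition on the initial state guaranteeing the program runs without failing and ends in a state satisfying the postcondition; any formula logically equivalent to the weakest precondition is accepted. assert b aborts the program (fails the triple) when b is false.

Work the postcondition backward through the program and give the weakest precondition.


Working backward. After the program, 2*d < -3 must hold.
Before assert u <= 3*u + 7: 2*u >= -7 && 2*d < -3
Before d := 3*u - 6: 2*u >= -7 && 6*u < 9
Answer: WP = 2*u >= -7 && 6*u < 9


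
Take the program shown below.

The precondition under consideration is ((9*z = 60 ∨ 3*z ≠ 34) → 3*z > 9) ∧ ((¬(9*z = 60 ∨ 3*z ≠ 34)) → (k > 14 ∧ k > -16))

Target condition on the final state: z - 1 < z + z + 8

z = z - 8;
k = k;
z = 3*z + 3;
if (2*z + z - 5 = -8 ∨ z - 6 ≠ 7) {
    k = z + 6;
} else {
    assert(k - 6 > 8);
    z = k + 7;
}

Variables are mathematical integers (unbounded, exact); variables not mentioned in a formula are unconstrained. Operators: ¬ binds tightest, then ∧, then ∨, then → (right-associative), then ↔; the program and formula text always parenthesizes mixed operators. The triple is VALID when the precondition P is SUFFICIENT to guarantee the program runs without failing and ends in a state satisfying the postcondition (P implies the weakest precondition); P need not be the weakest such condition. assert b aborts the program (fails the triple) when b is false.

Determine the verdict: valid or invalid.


Working backward. After the program, the postcondition z - 1 < z + z + 8 must hold; in canonical form it is z > -9.
Then branch requires z > -9; else branch requires k > 14 ∧ k > -16.
Before the if: ((3*z = -3 ∨ z ≠ 13) → z > -9) ∧ ((¬(3*z = -3 ∨ z ≠ 13)) → (k > 14 ∧ k > -16))
Before z := 3*z + 3: ((9*z = -12 ∨ 3*z ≠ 10) → 3*z > -12) ∧ ((¬(9*z = -12 ∨ 3*z ≠ 10)) → (k > 14 ∧ k > -16))
Before k := k: ((9*z = -12 ∨ 3*z ≠ 10) → 3*z > -12) ∧ ((¬(9*z = -12 ∨ 3*z ≠ 10)) → (k > 14 ∧ k > -16))
Before z := z - 8: ((9*z = 60 ∨ 3*z ≠ 34) → 3*z > 12) ∧ ((¬(9*z = 60 ∨ 3*z ≠ 34)) → (k > 14 ∧ k > -16))
The weakest precondition is ((9*z = 60 ∨ 3*z ≠ 34) → 3*z > 12) ∧ ((¬(9*z = 60 ∨ 3*z ≠ 34)) → (k > 14 ∧ k > -16)).
Check whether ((9*z = 60 ∨ 3*z ≠ 34) → 3*z > 9) ∧ ((¬(9*z = 60 ∨ 3*z ≠ 34)) → (k > 14 ∧ k > -16)) implies it.
Countermodel: at the initial state k = 0, z = 4, the precondition holds but the weakest precondition fails.
Answer: invalid


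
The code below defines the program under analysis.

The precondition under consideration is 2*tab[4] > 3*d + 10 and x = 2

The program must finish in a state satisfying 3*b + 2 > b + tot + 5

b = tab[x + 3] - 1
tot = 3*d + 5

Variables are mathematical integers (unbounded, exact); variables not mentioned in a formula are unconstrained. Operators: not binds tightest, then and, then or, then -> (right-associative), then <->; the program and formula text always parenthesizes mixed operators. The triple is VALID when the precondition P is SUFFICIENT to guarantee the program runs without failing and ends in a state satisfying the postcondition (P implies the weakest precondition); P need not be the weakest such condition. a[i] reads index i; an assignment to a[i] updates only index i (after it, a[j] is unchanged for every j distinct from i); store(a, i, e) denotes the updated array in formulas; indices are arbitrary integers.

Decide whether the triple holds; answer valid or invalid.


Working backward. After the program, the postcondition 3*b + 2 > b + tot + 5 must hold; in canonical form it is 2*b > tot + 3.
Before tot := 3*d + 5: 2*b > 3*d + 8
Before b := tab[x + 3] - 1: 2*tab[x + 3] > 3*d + 10
The weakest precondition is 2*tab[x + 3] > 3*d + 10.
Check whether 2*tab[4] > 3*d + 10 and x = 2 implies it.
Countermodel: at the initial state d = 30429, tab = {[4] = 45649, [5] = 0, elsewhere 45649}, x = 2, the precondition holds but the weakest precondition fails.
Answer: invalid


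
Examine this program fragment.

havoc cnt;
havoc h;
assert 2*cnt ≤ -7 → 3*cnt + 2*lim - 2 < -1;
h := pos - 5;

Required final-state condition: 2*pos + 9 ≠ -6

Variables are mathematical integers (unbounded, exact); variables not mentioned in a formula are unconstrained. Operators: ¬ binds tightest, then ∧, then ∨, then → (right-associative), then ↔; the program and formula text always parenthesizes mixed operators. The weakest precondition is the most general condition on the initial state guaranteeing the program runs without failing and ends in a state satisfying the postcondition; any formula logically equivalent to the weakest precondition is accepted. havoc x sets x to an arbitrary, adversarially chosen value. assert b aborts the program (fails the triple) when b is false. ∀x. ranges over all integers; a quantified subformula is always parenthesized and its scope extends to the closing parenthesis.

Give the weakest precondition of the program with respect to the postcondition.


Working backward. After the program, the postcondition 2*pos + 9 ≠ -6 must hold; in canonical form it is 2*pos ≠ -15.
Before h := pos - 5: 2*pos ≠ -15
Before assert 2*cnt ≤ -7 → 3*cnt + 2*lim - 2 < -1: (2*cnt ≤ -7 → 3*cnt + 2*lim < 1) ∧ 2*pos ≠ -15
Before havoc h: (2*cnt ≤ -7 → 3*cnt + 2*lim < 1) ∧ 2*pos ≠ -15
Before havoc cnt: ∀cnt_1. ((2*cnt_1 ≤ -7 → 3*cnt_1 + 2*lim < 1) ∧ 2*pos ≠ -15)
Answer: WP = ∀cnt_1. ((2*cnt_1 ≤ -7 → 3*cnt_1 + 2*lim < 1) ∧ 2*pos ≠ -15)


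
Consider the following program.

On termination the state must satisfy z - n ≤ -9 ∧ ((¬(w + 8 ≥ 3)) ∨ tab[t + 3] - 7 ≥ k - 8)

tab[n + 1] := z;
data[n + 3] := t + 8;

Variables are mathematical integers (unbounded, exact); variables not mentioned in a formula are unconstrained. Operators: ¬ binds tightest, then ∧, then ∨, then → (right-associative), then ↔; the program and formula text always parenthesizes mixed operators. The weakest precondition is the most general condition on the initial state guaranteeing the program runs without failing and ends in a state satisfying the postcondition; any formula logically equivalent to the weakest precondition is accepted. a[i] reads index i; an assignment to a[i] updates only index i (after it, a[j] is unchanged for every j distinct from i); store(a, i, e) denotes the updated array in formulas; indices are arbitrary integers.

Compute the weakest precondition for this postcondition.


Working backward. After the program, the postcondition z - n ≤ -9 ∧ ((¬(w + 8 ≥ 3)) ∨ tab[t + 3] - 7 ≥ k - 8) must hold; in canonical form it is z ≤ n - 9 ∧ ((¬(w ≥ -5)) ∨ tab[t + 3] ≥ k - 1).
Before data[n + 3] := t + 8: z ≤ n - 9 ∧ ((¬(w ≥ -5)) ∨ tab[t + 3] ≥ k - 1)
Before tab[n + 1] := z: z ≤ n - 9 ∧ ((¬(w ≥ -5)) ∨ store(tab, n + 1, z)[t + 3] ≥ k - 1)
Answer: WP = z ≤ n - 9 ∧ ((¬(w ≥ -5)) ∨ store(tab, n + 1, z)[t + 3] ≥ k - 1)


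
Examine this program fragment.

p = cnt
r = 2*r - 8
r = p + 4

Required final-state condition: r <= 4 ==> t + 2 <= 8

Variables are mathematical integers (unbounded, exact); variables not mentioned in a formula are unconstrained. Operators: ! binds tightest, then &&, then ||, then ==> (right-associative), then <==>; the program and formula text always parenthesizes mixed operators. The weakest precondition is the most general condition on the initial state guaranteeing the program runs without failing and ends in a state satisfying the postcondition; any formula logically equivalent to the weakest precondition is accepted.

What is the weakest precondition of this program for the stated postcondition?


Working backward. After the program, the postcondition r <= 4 ==> t + 2 <= 8 must hold; in canonical form it is r <= 4 ==> t <= 6.
Before r := p + 4: p <= 0 ==> t <= 6
Before r := 2*r - 8: p <= 0 ==> t <= 6
Before p := cnt: cnt <= 0 ==> t <= 6
Answer: WP = cnt <= 0 ==> t <= 6


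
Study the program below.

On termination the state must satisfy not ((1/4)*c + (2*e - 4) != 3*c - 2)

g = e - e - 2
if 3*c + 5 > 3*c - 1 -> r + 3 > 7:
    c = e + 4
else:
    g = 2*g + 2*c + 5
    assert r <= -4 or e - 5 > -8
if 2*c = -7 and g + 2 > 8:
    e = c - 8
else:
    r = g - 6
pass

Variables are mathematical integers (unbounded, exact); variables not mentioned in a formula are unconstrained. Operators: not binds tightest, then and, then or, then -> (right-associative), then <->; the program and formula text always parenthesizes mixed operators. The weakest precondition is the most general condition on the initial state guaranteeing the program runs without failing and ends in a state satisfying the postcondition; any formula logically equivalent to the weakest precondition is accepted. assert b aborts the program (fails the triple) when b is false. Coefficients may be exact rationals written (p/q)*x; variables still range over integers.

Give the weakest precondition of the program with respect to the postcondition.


Working backward. After the program, the postcondition not ((1/4)*c + (2*e - 4) != 3*c - 2) must hold; in canonical form it is not (2*e != (11/4)*c + 2).
Before skip: not (2*e != (11/4)*c + 2)
Then branch requires not ((3/4)*c != -18); else branch requires not (2*e != (11/4)*c + 2).
Before the if: ((2*c = -7 and g > 6) -> (not ((3/4)*c != -18))) and ((not (2*c = -7 and g > 6)) -> (not (2*e != (11/4)*c + 2)))
Then branch requires ((2*e = -15 and g > 6) -> (not ((3/4)*e != -21))) and ((not (2*e = -15 and g > 6)) -> (not ((3/4)*e != -13))); else branch requires (r <= -4 or e > -3) and ((2*c = -7 and 2*c + 2*g > 1) -> (not ((3/4)*c != -18))) and ((not (2*c = -7 and 2*c + 2*g > 1)) -> (not (2*e != (11/4)*c + 2))).
Before the if: (r > 4 -> (((2*e = -15 and g > 6) -> (not ((3/4)*e != -21))) and ((not (2*e = -15 and g > 6)) -> (not ((3/4)*e != -13))))) and ((not (r > 4)) -> ((r <= -4 or e > -3) and ((2*c = -7 and 2*c + 2*g > 1) -> (not ((3/4)*c != -18))) and ((not (2*c = -7 and 2*c + 2*g > 1)) -> (not (2*e != (11/4)*c + 2)))))
Before g := e - e - 2: (r > 4 -> (not ((3/4)*e != -13))) and ((not (r > 4)) -> ((r <= -4 or e > -3) and ((2*c = -7 and 2*c > 5) -> (not ((3/4)*c != -18))) and ((not (2*c = -7 and 2*c > 5)) -> (not (2*e != (11/4)*c + 2)))))
Answer: WP = (r > 4 -> (not ((3/4)*e != -13))) and ((not (r > 4)) -> ((r <= -4 or e > -3) and ((2*c = -7 and 2*c > 5) -> (not ((3/4)*c != -18))) and ((not (2*c = -7 and 2*c > 5)) -> (not (2*e != (11/4)*c + 2)))))


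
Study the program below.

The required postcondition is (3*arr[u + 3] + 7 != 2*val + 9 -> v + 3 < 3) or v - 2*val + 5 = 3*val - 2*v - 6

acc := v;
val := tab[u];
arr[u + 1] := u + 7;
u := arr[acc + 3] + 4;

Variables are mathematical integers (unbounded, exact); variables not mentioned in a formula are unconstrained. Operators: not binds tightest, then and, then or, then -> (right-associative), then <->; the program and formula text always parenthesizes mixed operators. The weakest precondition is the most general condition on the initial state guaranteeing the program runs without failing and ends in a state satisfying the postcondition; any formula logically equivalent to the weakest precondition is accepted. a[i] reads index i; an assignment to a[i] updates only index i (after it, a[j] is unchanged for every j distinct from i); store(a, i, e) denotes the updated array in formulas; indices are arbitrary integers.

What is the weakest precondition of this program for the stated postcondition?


Working backward. After the program, the postcondition (3*arr[u + 3] + 7 != 2*val + 9 -> v + 3 < 3) or v - 2*val + 5 = 3*val - 2*v - 6 must hold; in canonical form it is (3*arr[u + 3] != 2*val + 2 -> v < 0) or 3*v = 5*val - 11.
Before u := arr[acc + 3] + 4: (3*arr[arr[acc + 3] + 7] != 2*val + 2 -> v < 0) or 3*v = 5*val - 11
Before arr[u + 1] := u + 7: (3*store(arr, u + 1, u + 7)[store(arr, u + 1, u + 7)[acc + 3] + 7] != 2*val + 2 -> v < 0) or 3*v = 5*val - 11
Before val := tab[u]: (3*store(arr, u + 1, u + 7)[store(arr, u + 1, u + 7)[acc + 3] + 7] != 2*tab[u] + 2 -> v < 0) or 3*v = 5*tab[u] - 11
Before acc := v: (3*store(arr, u + 1, u + 7)[store(arr, u + 1, u + 7)[v + 3] + 7] != 2*tab[u] + 2 -> v < 0) or 3*v = 5*tab[u] - 11
Answer: WP = (3*store(arr, u + 1, u + 7)[store(arr, u + 1, u + 7)[v + 3] + 7] != 2*tab[u] + 2 -> v < 0) or 3*v = 5*tab[u] - 11


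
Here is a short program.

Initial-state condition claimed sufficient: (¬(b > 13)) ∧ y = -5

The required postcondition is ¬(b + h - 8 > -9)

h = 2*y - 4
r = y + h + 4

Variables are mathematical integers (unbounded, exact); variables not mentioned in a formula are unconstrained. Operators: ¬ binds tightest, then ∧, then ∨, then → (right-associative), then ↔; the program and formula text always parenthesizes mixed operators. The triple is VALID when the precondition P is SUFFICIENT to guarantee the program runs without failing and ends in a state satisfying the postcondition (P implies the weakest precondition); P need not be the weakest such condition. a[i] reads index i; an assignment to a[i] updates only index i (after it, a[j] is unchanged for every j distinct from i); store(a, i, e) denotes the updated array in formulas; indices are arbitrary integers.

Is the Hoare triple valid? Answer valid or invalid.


Working backward. After the program, the postcondition ¬(b + h - 8 > -9) must hold; in canonical form it is ¬(b + h > -1).
Before r := y + h + 4: ¬(b + h > -1)
Before h := 2*y - 4: ¬(b + 2*y > 3)
The weakest precondition is ¬(b + 2*y > 3).
Check whether (¬(b > 13)) ∧ y = -5 implies it.
Every state satisfying the precondition satisfies the weakest precondition: the implication holds.
Answer: valid


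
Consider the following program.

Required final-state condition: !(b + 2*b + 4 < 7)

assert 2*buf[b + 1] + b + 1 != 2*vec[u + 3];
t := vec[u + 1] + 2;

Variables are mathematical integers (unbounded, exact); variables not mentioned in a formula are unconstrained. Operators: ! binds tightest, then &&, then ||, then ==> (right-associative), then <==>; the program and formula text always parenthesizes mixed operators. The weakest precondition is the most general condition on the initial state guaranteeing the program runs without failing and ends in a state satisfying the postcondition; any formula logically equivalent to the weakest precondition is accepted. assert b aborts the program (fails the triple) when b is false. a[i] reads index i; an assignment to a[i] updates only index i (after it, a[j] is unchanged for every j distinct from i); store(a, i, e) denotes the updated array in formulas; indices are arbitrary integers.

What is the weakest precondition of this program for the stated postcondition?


Working backward. After the program, the postcondition !(b + 2*b + 4 < 7) must hold; in canonical form it is !(3*b < 3).
Before t := vec[u + 1] + 2: !(3*b < 3)
Before assert 2*buf[b + 1] + b + 1 != 2*vec[u + 3]: 2*buf[b + 1] + b != 2*vec[u + 3] - 1 && (!(3*b < 3))
Answer: WP = 2*buf[b + 1] + b != 2*vec[u + 3] - 1 && (!(3*b < 3))


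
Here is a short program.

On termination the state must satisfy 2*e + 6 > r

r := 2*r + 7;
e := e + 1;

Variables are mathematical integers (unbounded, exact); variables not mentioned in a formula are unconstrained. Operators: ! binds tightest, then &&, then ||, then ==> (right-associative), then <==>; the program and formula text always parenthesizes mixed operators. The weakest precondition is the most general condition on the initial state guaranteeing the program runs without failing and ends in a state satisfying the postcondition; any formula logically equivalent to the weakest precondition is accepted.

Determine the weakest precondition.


Working backward. After the program, the postcondition 2*e + 6 > r must hold; in canonical form it is 2*e > r - 6.
Before e := e + 1: 2*e > r - 8
Before r := 2*r + 7: 2*e > 2*r - 1
Answer: WP = 2*e > 2*r - 1


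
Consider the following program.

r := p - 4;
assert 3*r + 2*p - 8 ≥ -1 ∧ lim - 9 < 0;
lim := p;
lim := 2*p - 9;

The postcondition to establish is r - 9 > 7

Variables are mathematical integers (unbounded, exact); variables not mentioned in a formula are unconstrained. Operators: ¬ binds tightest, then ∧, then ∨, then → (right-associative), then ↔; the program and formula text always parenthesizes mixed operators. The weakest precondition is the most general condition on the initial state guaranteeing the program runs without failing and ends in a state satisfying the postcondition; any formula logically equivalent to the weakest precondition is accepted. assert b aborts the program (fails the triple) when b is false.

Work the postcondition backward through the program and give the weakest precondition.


Working backward. After the program, the postcondition r - 9 > 7 must hold; in canonical form it is r > 16.
Before lim := 2*p - 9: r > 16
Before lim := p: r > 16
Before assert 3*r + 2*p - 8 ≥ -1 ∧ lim - 9 < 0: 2*p + 3*r ≥ 7 ∧ lim < 9 ∧ r > 16
Before r := p - 4: 5*p ≥ 19 ∧ lim < 9 ∧ p > 20
Answer: WP = 5*p ≥ 19 ∧ lim < 9 ∧ p > 20


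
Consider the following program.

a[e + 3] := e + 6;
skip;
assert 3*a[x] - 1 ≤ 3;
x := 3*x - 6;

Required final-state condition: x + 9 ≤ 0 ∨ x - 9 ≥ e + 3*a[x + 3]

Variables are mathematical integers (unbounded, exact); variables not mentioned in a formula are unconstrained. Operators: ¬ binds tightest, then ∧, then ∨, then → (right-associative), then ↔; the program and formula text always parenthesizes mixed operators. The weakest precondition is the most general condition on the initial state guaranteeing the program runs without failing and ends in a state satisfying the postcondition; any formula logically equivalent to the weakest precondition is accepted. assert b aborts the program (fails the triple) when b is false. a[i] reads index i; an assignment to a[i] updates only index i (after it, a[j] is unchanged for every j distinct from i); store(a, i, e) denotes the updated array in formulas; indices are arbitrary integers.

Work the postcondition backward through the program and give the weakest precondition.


Working backward. After the program, the postcondition x + 9 ≤ 0 ∨ x - 9 ≥ e + 3*a[x + 3] must hold; in canonical form it is x ≤ -9 ∨ x ≥ 3*a[x + 3] + e + 9.
Before x := 3*x - 6: 3*x ≤ -3 ∨ 3*x ≥ 3*a[3*x - 3] + e + 15
Before assert 3*a[x] - 1 ≤ 3: 3*a[x] ≤ 4 ∧ (3*x ≤ -3 ∨ 3*x ≥ 3*a[3*x - 3] + e + 15)
Before skip: 3*a[x] ≤ 4 ∧ (3*x ≤ -3 ∨ 3*x ≥ 3*a[3*x - 3] + e + 15)
Before a[e + 3] := e + 6: 3*store(a, e + 3, e + 6)[x] ≤ 4 ∧ (3*x ≤ -3 ∨ 3*x ≥ 3*store(a, e + 3, e + 6)[3*x - 3] + e + 15)
Answer: WP = 3*store(a, e + 3, e + 6)[x] ≤ 4 ∧ (3*x ≤ -3 ∨ 3*x ≥ 3*store(a, e + 3, e + 6)[3*x - 3] + e + 15)


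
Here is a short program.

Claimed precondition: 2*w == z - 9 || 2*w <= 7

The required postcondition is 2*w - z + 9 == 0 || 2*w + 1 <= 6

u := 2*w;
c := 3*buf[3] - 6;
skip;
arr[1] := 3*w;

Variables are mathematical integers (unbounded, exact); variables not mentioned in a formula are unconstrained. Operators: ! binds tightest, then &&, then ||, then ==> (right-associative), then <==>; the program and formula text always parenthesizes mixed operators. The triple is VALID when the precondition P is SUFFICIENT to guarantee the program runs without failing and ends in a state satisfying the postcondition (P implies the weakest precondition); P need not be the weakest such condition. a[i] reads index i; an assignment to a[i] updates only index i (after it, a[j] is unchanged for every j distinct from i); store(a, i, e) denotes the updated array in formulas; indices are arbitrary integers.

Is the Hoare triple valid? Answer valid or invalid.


Working backward. After the program, the postcondition 2*w - z + 9 == 0 || 2*w + 1 <= 6 must hold; in canonical form it is 2*w == z - 9 || 2*w <= 5.
Before arr[1] := 3*w: 2*w == z - 9 || 2*w <= 5
Before skip: 2*w == z - 9 || 2*w <= 5
Before c := 3*buf[3] - 6: 2*w == z - 9 || 2*w <= 5
Before u := 2*w: 2*w == z - 9 || 2*w <= 5
The weakest precondition is 2*w == z - 9 || 2*w <= 5.
Check whether 2*w == z - 9 || 2*w <= 7 implies it.
Countermodel: at the initial state w = 3, z = 16, the precondition holds but the weakest precondition fails.
Answer: invalid


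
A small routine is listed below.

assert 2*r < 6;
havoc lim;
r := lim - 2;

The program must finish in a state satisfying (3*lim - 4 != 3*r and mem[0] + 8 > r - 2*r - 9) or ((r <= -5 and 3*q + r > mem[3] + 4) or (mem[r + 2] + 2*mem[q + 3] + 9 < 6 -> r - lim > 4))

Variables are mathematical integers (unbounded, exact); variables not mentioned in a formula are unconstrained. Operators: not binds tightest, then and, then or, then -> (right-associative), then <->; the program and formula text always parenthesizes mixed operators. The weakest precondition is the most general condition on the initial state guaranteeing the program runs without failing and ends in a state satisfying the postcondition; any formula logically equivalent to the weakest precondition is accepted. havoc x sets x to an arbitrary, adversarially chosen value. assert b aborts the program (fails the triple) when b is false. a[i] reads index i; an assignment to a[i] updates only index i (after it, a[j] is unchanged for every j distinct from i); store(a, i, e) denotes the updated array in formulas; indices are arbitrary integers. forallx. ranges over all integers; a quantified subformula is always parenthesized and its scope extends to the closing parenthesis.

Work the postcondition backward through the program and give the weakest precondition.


Working backward. After the program, the postcondition (3*lim - 4 != 3*r and mem[0] + 8 > r - 2*r - 9) or ((r <= -5 and 3*q + r > mem[3] + 4) or (mem[r + 2] + 2*mem[q + 3] + 9 < 6 -> r - lim > 4)) must hold; in canonical form it is (3*lim != 3*r + 4 and mem[0] + r > -17) or (r <= -5 and 3*q + r > mem[3] + 4) or (2*mem[q + 3] + mem[r + 2] < -3 -> r > lim + 4).
Before r := lim - 2: mem[0] + lim > -15 or (lim <= -3 and lim + 3*q > mem[3] + 6) or (not (2*mem[q + 3] + mem[lim] < -3))
Before havoc lim: forall lim_1. (mem[0] + lim_1 > -15 or (lim_1 <= -3 and lim_1 + 3*q > mem[3] + 6) or (not (2*mem[q + 3] + mem[lim_1] < -3)))
Before assert 2*r < 6: 2*r < 6 and (forall lim_1. (mem[0] + lim_1 > -15 or (lim_1 <= -3 and lim_1 + 3*q > mem[3] + 6) or (not (2*mem[q + 3] + mem[lim_1] < -3))))
Answer: WP = 2*r < 6 and (forall lim_1. (mem[0] + lim_1 > -15 or (lim_1 <= -3 and lim_1 + 3*q > mem[3] + 6) or (not (2*mem[q + 3] + mem[lim_1] < -3))))


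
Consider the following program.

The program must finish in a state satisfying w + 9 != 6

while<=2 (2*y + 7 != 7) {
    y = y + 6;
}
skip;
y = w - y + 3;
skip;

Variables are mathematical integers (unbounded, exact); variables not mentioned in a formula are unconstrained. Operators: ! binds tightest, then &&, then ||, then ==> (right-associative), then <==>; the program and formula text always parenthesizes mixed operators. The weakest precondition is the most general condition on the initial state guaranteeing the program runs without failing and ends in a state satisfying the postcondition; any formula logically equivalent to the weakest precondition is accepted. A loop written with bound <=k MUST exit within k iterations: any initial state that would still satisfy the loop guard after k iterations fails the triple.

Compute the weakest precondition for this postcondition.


Working backward. After the program, the postcondition w + 9 != 6 must hold; in canonical form it is w != -3.
Before skip: w != -3
Before y := w - y + 3: w != -3
Before skip: w != -3
Before the loop (bound <=2), unroll the exhaustion recursion (WP_0 = exit-now case; WP_j = one more guarded iteration, up to j = 2):
  WP_0: (!(2*y != 0)) && w != -3
  WP_1: (2*y != 0 ==> ((!(2*y != -12)) && w != -3)) && ((!(2*y != 0)) ==> w != -3)
  WP_2: (2*y != 0 ==> ((2*y != -12 ==> ((!(2*y != -24)) && w != -3)) && ((!(2*y != -12)) ==> w != -3))) && ((!(2*y != 0)) ==> w != -3)
So before the loop: (2*y != 0 ==> ((2*y != -12 ==> ((!(2*y != -24)) && w != -3)) && ((!(2*y != -12)) ==> w != -3))) && ((!(2*y != 0)) ==> w != -3)
Answer: WP = (2*y != 0 ==> ((2*y != -12 ==> ((!(2*y != -24)) && w != -3)) && ((!(2*y != -12)) ==> w != -3))) && ((!(2*y != 0)) ==> w != -3)


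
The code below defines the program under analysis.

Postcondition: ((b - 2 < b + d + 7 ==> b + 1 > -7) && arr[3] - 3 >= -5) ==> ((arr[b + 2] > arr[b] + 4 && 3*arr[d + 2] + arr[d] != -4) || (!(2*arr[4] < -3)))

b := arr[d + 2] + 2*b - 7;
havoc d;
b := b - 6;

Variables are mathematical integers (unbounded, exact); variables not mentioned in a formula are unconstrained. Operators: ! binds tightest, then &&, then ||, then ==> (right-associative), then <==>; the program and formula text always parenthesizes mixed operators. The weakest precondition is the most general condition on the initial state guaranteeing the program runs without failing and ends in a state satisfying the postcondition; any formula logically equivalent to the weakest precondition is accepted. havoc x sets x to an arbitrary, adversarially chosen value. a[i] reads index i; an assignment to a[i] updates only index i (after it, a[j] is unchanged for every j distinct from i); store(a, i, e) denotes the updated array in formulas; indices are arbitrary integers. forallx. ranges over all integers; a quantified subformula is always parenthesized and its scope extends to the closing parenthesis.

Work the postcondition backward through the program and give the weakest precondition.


Working backward. After the program, the postcondition ((b - 2 < b + d + 7 ==> b + 1 > -7) && arr[3] - 3 >= -5) ==> ((arr[b + 2] > arr[b] + 4 && 3*arr[d + 2] + arr[d] != -4) || (!(2*arr[4] < -3))) must hold; in canonical form it is ((d > -9 ==> b > -8) && arr[3] >= -2) ==> ((arr[b + 2] > arr[b] + 4 && 3*arr[d + 2] + arr[d] != -4) || (!(2*arr[4] < -3))).
Before b := b - 6: ((d > -9 ==> b > -2) && arr[3] >= -2) ==> ((arr[b - 4] > arr[b - 6] + 4 && 3*arr[d + 2] + arr[d] != -4) || (!(2*arr[4] < -3)))
Before havoc d: forall d_1. (((d_1 > -9 ==> b > -2) && arr[3] >= -2) ==> ((arr[b - 4] > arr[b - 6] + 4 && 3*arr[d_1 + 2] + arr[d_1] != -4) || (!(2*arr[4] < -3))))
Before b := arr[d + 2] + 2*b - 7: forall d_1. (((d_1 > -9 ==> arr[d + 2] + 2*b > 5) && arr[3] >= -2) ==> ((arr[arr[d + 2] + 2*b - 11] > arr[arr[d + 2] + 2*b - 13] + 4 && 3*arr[d_1 + 2] + arr[d_1] != -4) || (!(2*arr[4] < -3))))
Answer: WP = forall d_1. (((d_1 > -9 ==> arr[d + 2] + 2*b > 5) && arr[3] >= -2) ==> ((arr[arr[d + 2] + 2*b - 11] > arr[arr[d + 2] + 2*b - 13] + 4 && 3*arr[d_1 + 2] + arr[d_1] != -4) || (!(2*arr[4] < -3))))


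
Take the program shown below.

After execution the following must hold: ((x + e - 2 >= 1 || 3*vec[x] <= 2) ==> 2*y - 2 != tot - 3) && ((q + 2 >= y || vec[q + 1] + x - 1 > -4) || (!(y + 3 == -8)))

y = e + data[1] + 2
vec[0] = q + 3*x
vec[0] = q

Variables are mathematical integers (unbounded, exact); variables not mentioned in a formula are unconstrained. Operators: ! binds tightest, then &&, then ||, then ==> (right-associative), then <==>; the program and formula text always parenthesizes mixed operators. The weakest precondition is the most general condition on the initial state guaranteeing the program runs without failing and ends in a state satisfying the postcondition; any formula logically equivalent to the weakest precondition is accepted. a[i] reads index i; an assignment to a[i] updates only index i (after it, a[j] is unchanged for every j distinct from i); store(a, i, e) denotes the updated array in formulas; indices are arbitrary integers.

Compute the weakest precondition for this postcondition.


Working backward. After the program, the postcondition ((x + e - 2 >= 1 || 3*vec[x] <= 2) ==> 2*y - 2 != tot - 3) && ((q + 2 >= y || vec[q + 1] + x - 1 > -4) || (!(y + 3 == -8))) must hold; in canonical form it is ((e + x >= 3 || 3*vec[x] <= 2) ==> 2*y != tot - 1) && (q >= y - 2 || vec[q + 1] + x > -3 || (!(y == -11))).
Before vec[0] := q: ((e + x >= 3 || 3*store(vec, 0, q)[x] <= 2) ==> 2*y != tot - 1) && (q >= y - 2 || store(vec, 0, q)[q + 1] + x > -3 || (!(y == -11)))
Before vec[0] := q + 3*x: ((e + x >= 3 || 3*store(store(vec, 0, q + 3*x), 0, q)[x] <= 2) ==> 2*y != tot - 1) && (q >= y - 2 || store(store(vec, 0, q + 3*x), 0, q)[q + 1] + x > -3 || (!(y == -11)))
Before y := e + data[1] + 2: ((e + x >= 3 || 3*store(store(vec, 0, q + 3*x), 0, q)[x] <= 2) ==> 2*data[1] + 2*e != tot - 5) && (q >= data[1] + e || store(store(vec, 0, q + 3*x), 0, q)[q + 1] + x > -3 || (!(data[1] + e == -13)))
Answer: WP = ((e + x >= 3 || 3*store(store(vec, 0, q + 3*x), 0, q)[x] <= 2) ==> 2*data[1] + 2*e != tot - 5) && (q >= data[1] + e || store(store(vec, 0, q + 3*x), 0, q)[q + 1] + x > -3 || (!(data[1] + e == -13)))


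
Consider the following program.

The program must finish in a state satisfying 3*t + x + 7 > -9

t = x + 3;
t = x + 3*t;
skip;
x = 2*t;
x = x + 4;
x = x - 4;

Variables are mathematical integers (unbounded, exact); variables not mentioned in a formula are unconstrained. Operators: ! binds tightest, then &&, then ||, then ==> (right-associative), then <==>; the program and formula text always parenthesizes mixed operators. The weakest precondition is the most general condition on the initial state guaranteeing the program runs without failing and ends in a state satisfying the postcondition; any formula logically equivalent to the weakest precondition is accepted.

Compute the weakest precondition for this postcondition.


Working backward. After the program, the postcondition 3*t + x + 7 > -9 must hold; in canonical form it is 3*t + x > -16.
Before x := x - 4: 3*t + x > -12
Before x := x + 4: 3*t + x > -16
Before x := 2*t: 5*t > -16
Before skip: 5*t > -16
Before t := x + 3*t: 15*t + 5*x > -16
Before t := x + 3: 20*x > -61
Answer: WP = 20*x > -61
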